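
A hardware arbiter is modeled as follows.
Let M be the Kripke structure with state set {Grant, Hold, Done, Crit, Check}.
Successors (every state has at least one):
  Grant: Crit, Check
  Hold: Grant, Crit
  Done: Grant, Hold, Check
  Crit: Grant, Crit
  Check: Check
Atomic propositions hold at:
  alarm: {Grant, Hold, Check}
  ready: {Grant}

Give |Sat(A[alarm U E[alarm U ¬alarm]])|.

Sat(¬alarm) = {Done, Crit}
E[alarm U ¬alarm]: least fixpoint, start Z0 = Sat(¬alarm) = {Done, Crit}, add states in Sat(alarm) with some successor in Z. Z1 = {Grant, Hold, Done, Crit}; fixed.
Sat(E[alarm U ¬alarm]) = {Grant, Hold, Done, Crit}
A[alarm U E[alarm U ¬alarm]]: least fixpoint, start Z0 = Sat(E[alarm U ¬alarm]) = {Grant, Hold, Done, Crit}, add states in Sat(alarm) with every successor in Z. Already a fixed point.
Sat(A[alarm U E[alarm U ¬alarm]]) = {Grant, Hold, Done, Crit}
|Sat(A[alarm U E[alarm U ¬alarm]])| = |{Grant, Hold, Done, Crit}| = 4.

4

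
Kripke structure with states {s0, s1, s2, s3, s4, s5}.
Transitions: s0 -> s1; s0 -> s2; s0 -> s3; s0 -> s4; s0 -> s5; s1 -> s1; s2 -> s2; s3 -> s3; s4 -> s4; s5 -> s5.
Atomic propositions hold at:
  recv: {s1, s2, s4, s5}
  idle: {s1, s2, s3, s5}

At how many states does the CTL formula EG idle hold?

4

EG idle: greatest fixpoint, start Z0 = {s1, s2, s3, s5}, keep only states in Sat with some successor in Z. Already a fixed point.
Sat(EG idle) = {s1, s2, s3, s5}
|Sat(EG idle)| = |{s1, s2, s3, s5}| = 4.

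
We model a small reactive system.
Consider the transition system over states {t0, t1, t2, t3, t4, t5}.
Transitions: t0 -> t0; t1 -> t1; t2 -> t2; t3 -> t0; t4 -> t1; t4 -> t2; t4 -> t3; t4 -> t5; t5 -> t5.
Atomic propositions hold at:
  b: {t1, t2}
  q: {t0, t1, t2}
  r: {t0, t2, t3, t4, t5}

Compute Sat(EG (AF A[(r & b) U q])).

Sat(r & b) = {t2}
A[(r & b) U q]: least fixpoint, start Z0 = Sat(q) = {t0, t1, t2}, add states in Sat(r & b) with every successor in Z. Already a fixed point.
Sat(A[(r & b) U q]) = {t0, t1, t2}
AF A[(r & b) U q]: least fixpoint, start Z0 = {t0, t1, t2}, add states with every successor in Z. Z1 = {t0, t1, t2, t3}; fixed.
Sat(AF A[(r & b) U q]) = {t0, t1, t2, t3}
EG (AF A[(r & b) U q]): greatest fixpoint, start Z0 = {t0, t1, t2, t3}, keep only states in Sat with some successor in Z. Already a fixed point.
Sat(EG (AF A[(r & b) U q])) = {t0, t1, t2, t3}

{t0, t1, t2, t3}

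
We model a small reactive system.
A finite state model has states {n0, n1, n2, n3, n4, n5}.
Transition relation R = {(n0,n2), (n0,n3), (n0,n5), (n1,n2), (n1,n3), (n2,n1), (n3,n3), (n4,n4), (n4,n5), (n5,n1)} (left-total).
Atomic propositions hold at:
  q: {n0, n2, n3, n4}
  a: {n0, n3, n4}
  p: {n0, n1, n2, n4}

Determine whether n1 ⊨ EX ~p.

Sat(~p) = {n3, n5}
Sat(EX ~p) = {s : some successor in {n3, n5}} = {n0, n1, n3, n4}
n1 ∈ Sat(EX ~p) = {n0, n1, n3, n4}, so the formula holds at n1.

Yes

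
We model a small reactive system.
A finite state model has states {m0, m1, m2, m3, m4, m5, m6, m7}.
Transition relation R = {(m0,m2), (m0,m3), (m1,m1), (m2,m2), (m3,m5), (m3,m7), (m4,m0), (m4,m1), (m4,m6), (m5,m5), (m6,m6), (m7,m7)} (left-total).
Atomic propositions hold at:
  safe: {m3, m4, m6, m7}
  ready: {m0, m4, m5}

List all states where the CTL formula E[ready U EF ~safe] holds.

{m0, m1, m2, m3, m4, m5}

Sat(~safe) = {m0, m1, m2, m5}
EF ~safe: least fixpoint, start Z0 = {m0, m1, m2, m5}, add states with some successor in Z. Z1 = {m0, m1, m2, m3, m4, m5}; fixed.
Sat(EF ~safe) = {m0, m1, m2, m3, m4, m5}
E[ready U EF ~safe]: least fixpoint, start Z0 = Sat(EF ~safe) = {m0, m1, m2, m3, m4, m5}, add states in Sat(ready) with some successor in Z. Already a fixed point.
Sat(E[ready U EF ~safe]) = {m0, m1, m2, m3, m4, m5}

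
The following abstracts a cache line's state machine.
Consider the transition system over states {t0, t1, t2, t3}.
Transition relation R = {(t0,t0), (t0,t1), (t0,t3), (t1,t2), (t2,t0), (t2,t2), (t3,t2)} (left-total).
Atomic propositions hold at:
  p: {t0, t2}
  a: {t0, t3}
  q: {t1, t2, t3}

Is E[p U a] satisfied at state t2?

E[p U a]: least fixpoint, start Z0 = Sat(a) = {t0, t3}, add states in Sat(p) with some successor in Z. Z1 = {t0, t2, t3}; fixed.
Sat(E[p U a]) = {t0, t2, t3}
t2 ∈ Sat(E[p U a]) = {t0, t2, t3}, so the formula holds at t2.

Yes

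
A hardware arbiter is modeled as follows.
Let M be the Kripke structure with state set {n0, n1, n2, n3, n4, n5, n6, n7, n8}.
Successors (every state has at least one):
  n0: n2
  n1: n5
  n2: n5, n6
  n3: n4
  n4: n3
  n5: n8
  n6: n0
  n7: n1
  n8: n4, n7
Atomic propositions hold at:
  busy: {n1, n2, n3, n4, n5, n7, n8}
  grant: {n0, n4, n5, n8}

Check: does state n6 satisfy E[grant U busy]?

No

E[grant U busy]: least fixpoint, start Z0 = Sat(busy) = {n1, n2, n3, n4, n5, n7, n8}, add states in Sat(grant) with some successor in Z. Z1 = {n0, n1, n2, n3, n4, n5, n7, n8}; fixed.
Sat(E[grant U busy]) = {n0, n1, n2, n3, n4, n5, n7, n8}
n6 ∉ Sat(E[grant U busy]) = {n0, n1, n2, n3, n4, n5, n7, n8}, so the formula does not hold at n6.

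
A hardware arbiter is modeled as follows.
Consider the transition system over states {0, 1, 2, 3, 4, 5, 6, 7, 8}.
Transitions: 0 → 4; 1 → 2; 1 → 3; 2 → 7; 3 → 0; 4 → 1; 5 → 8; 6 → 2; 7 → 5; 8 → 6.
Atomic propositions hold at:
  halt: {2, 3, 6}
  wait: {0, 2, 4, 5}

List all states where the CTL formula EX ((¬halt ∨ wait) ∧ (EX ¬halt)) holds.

Sat(¬halt) = {0, 1, 4, 5, 7, 8}
Sat(¬halt ∨ wait) = {0, 1, 2, 4, 5, 7, 8}
Sat(EX ¬halt) = {s : some successor in {0, 1, 4, 5, 7, 8}} = {0, 2, 3, 4, 5, 7}
Sat((¬halt ∨ wait) ∧ (EX ¬halt)) = {0, 2, 4, 5, 7}
Sat(EX ((¬halt ∨ wait) ∧ (EX ¬halt))) = {s : some successor in {0, 2, 4, 5, 7}} = {0, 1, 2, 3, 6, 7}

{0, 1, 2, 3, 6, 7}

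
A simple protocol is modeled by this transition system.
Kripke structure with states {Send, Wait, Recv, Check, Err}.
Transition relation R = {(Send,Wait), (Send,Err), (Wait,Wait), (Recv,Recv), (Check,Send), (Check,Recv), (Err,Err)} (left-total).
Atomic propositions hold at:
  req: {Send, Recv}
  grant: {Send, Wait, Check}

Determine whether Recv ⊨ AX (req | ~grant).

Yes

Sat(~grant) = {Recv, Err}
Sat(req | ~grant) = {Send, Recv, Err}
Sat(AX (req | ~grant)) = {s : every successor in {Send, Recv, Err}} = {Recv, Check, Err}
Recv ∈ Sat(AX (req | ~grant)) = {Recv, Check, Err}, so the formula holds at Recv.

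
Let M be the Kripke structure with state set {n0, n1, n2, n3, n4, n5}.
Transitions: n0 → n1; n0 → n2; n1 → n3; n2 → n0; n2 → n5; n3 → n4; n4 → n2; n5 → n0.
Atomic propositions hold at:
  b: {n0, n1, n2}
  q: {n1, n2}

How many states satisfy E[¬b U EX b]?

5

Sat(¬b) = {n3, n4, n5}
Sat(EX b) = {s : some successor in {n0, n1, n2}} = {n0, n2, n4, n5}
E[¬b U EX b]: least fixpoint, start Z0 = Sat(EX b) = {n0, n2, n4, n5}, add states in Sat(¬b) with some successor in Z. Z1 = {n0, n2, n3, n4, n5}; fixed.
Sat(E[¬b U EX b]) = {n0, n2, n3, n4, n5}
|Sat(E[¬b U EX b])| = |{n0, n2, n3, n4, n5}| = 5.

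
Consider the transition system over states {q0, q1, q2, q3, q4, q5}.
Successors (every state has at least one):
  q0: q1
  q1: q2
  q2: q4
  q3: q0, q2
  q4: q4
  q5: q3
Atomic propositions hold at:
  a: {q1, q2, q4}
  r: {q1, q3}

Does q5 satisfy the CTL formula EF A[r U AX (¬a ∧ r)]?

Sat(¬a) = {q0, q3, q5}
Sat(¬a ∧ r) = {q3}
Sat(AX (¬a ∧ r)) = {s : every successor in {q3}} = {q5}
A[r U AX (¬a ∧ r)]: least fixpoint, start Z0 = Sat(AX (¬a ∧ r)) = {q5}, add states in Sat(r) with every successor in Z. Already a fixed point.
Sat(A[r U AX (¬a ∧ r)]) = {q5}
EF A[r U AX (¬a ∧ r)]: least fixpoint, start Z0 = {q5}, add states with some successor in Z. Already a fixed point.
Sat(EF A[r U AX (¬a ∧ r)]) = {q5}
q5 ∈ Sat(EF A[r U AX (¬a ∧ r)]) = {q5}, so the formula holds at q5.

Yes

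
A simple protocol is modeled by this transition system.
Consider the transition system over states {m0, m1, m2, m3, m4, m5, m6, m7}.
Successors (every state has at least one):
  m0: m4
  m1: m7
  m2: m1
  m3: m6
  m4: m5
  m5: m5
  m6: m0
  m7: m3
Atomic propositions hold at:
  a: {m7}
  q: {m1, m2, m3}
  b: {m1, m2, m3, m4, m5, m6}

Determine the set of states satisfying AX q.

Sat(AX q) = {s : every successor in {m1, m2, m3}} = {m2, m7}

{m2, m7}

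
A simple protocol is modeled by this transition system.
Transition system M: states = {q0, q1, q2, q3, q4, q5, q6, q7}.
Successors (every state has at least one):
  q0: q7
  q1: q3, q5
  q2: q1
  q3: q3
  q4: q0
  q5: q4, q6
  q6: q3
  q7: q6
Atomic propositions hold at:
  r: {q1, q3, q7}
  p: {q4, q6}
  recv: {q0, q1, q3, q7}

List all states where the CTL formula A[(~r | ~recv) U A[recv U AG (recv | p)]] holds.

Sat(~r) = {q0, q2, q4, q5, q6}
Sat(~recv) = {q2, q4, q5, q6}
Sat(~r | ~recv) = {q0, q2, q4, q5, q6}
Sat(recv | p) = {q0, q1, q3, q4, q6, q7}
AG (recv | p): greatest fixpoint, start Z0 = {q0, q1, q3, q4, q6, q7}, keep only states in Sat with every successor in Z. Z1 = {q0, q3, q4, q6, q7}; fixed.
Sat(AG (recv | p)) = {q0, q3, q4, q6, q7}
A[recv U AG (recv | p)]: least fixpoint, start Z0 = Sat(AG (recv | p)) = {q0, q3, q4, q6, q7}, add states in Sat(recv) with every successor in Z. Already a fixed point.
Sat(A[recv U AG (recv | p)]) = {q0, q3, q4, q6, q7}
A[(~r | ~recv) U A[recv U AG (recv | p)]]: least fixpoint, start Z0 = Sat(A[recv U AG (recv | p)]) = {q0, q3, q4, q6, q7}, add states in Sat(~r | ~recv) with every successor in Z. Z1 = {q0, q3, q4, q5, q6, q7}; fixed.
Sat(A[(~r | ~recv) U A[recv U AG (recv | p)]]) = {q0, q3, q4, q5, q6, q7}

{q0, q3, q4, q5, q6, q7}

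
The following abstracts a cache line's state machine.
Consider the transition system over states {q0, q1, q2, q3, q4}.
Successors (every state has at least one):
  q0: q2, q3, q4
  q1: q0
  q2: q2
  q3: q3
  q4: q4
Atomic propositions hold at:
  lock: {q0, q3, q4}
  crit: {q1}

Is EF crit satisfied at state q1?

Yes

EF crit: least fixpoint, start Z0 = {q1}, add states with some successor in Z. Already a fixed point.
Sat(EF crit) = {q1}
q1 ∈ Sat(EF crit) = {q1}, so the formula holds at q1.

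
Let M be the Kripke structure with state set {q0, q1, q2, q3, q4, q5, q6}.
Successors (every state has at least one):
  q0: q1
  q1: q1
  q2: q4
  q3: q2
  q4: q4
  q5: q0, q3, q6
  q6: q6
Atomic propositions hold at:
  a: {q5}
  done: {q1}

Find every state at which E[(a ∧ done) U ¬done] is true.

{q0, q2, q3, q4, q5, q6}

Sat(a ∧ done) = ∅
Sat(¬done) = {q0, q2, q3, q4, q5, q6}
E[(a ∧ done) U ¬done]: least fixpoint, start Z0 = Sat(¬done) = {q0, q2, q3, q4, q5, q6}, add states in Sat(a ∧ done) with some successor in Z. Already a fixed point.
Sat(E[(a ∧ done) U ¬done]) = {q0, q2, q3, q4, q5, q6}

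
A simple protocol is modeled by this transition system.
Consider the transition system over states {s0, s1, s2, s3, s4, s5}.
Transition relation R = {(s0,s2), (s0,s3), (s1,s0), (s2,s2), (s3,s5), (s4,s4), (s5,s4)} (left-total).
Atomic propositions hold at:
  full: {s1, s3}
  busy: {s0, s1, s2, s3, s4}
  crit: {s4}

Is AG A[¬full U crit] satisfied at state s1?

No

Sat(¬full) = {s0, s2, s4, s5}
A[¬full U crit]: least fixpoint, start Z0 = Sat(crit) = {s4}, add states in Sat(¬full) with every successor in Z. Z1 = {s4, s5}; fixed.
Sat(A[¬full U crit]) = {s4, s5}
AG A[¬full U crit]: greatest fixpoint, start Z0 = {s4, s5}, keep only states in Sat with every successor in Z. Already a fixed point.
Sat(AG A[¬full U crit]) = {s4, s5}
s1 ∉ Sat(AG A[¬full U crit]) = {s4, s5}, so the formula does not hold at s1.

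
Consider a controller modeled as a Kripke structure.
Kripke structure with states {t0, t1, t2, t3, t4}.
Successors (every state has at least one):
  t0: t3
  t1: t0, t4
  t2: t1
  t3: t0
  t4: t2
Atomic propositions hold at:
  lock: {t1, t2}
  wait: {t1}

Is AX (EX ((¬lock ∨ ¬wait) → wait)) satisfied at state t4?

Sat(¬lock) = {t0, t3, t4}
Sat(¬wait) = {t0, t2, t3, t4}
Sat(¬lock ∨ ¬wait) = {t0, t2, t3, t4}
Sat((¬lock ∨ ¬wait) → wait) = {t1}
Sat(EX ((¬lock ∨ ¬wait) → wait)) = {s : some successor in {t1}} = {t2}
Sat(AX (EX ((¬lock ∨ ¬wait) → wait))) = {s : every successor in {t2}} = {t4}
t4 ∈ Sat(AX (EX ((¬lock ∨ ¬wait) → wait))) = {t4}, so the formula holds at t4.

Yes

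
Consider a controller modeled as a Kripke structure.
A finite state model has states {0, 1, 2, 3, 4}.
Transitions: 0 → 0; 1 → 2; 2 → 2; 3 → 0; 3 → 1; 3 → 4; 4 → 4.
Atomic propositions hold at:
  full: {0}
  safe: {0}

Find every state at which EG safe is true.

{0}

EG safe: greatest fixpoint, start Z0 = {0}, keep only states in Sat with some successor in Z. Already a fixed point.
Sat(EG safe) = {0}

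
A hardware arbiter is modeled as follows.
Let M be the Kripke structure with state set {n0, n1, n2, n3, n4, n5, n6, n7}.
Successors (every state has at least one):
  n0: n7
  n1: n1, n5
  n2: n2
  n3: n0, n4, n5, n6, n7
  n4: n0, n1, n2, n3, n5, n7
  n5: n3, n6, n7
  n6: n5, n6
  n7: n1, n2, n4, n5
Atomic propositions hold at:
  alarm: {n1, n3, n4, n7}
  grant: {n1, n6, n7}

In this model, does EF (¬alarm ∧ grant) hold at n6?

Yes

Sat(¬alarm) = {n0, n2, n5, n6}
Sat(¬alarm ∧ grant) = {n6}
EF (¬alarm ∧ grant): least fixpoint, start Z0 = {n6}, add states with some successor in Z. Z1 = {n3, n5, n6}; Z2 = {n1, n3, n4, n5, n6, n7}; Z3 = {n0, n1, n3, n4, n5, n6, n7}; fixed.
Sat(EF (¬alarm ∧ grant)) = {n0, n1, n3, n4, n5, n6, n7}
n6 ∈ Sat(EF (¬alarm ∧ grant)) = {n0, n1, n3, n4, n5, n6, n7}, so the formula holds at n6.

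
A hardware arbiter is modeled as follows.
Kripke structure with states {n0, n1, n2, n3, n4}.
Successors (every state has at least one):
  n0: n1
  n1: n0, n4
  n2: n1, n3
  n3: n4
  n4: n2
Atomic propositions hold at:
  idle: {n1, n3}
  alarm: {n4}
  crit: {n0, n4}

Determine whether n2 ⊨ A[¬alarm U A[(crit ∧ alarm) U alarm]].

No

Sat(¬alarm) = {n0, n1, n2, n3}
Sat(crit ∧ alarm) = {n4}
A[(crit ∧ alarm) U alarm]: least fixpoint, start Z0 = Sat(alarm) = {n4}, add states in Sat(crit ∧ alarm) with every successor in Z. Already a fixed point.
Sat(A[(crit ∧ alarm) U alarm]) = {n4}
A[¬alarm U A[(crit ∧ alarm) U alarm]]: least fixpoint, start Z0 = Sat(A[(crit ∧ alarm) U alarm]) = {n4}, add states in Sat(¬alarm) with every successor in Z. Z1 = {n3, n4}; fixed.
Sat(A[¬alarm U A[(crit ∧ alarm) U alarm]]) = {n3, n4}
n2 ∉ Sat(A[¬alarm U A[(crit ∧ alarm) U alarm]]) = {n3, n4}, so the formula does not hold at n2.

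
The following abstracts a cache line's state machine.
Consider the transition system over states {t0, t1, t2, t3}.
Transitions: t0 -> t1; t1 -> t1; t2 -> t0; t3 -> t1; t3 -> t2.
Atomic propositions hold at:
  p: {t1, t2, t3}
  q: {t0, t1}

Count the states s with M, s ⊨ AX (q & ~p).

Sat(~p) = {t0}
Sat(q & ~p) = {t0}
Sat(AX (q & ~p)) = {s : every successor in {t0}} = {t2}
|Sat(AX (q & ~p))| = |{t2}| = 1.

1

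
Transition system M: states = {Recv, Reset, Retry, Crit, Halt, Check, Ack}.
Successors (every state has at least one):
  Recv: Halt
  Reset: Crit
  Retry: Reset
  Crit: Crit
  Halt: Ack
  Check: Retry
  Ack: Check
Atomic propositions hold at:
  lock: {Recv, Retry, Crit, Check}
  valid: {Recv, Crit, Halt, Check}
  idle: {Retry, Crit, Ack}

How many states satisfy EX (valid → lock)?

6

Sat(valid → lock) = {Recv, Reset, Retry, Crit, Check, Ack}
Sat(EX (valid → lock)) = {s : some successor in {Recv, Reset, Retry, Crit, Check, Ack}} = {Reset, Retry, Crit, Halt, Check, Ack}
|Sat(EX (valid → lock))| = |{Reset, Retry, Crit, Halt, Check, Ack}| = 6.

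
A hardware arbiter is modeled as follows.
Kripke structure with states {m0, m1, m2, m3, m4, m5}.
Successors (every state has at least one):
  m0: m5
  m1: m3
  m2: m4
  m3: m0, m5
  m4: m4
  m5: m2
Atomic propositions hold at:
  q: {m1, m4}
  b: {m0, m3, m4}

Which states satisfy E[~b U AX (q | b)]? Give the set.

{m1, m2, m4, m5}

Sat(~b) = {m1, m2, m5}
Sat(q | b) = {m0, m1, m3, m4}
Sat(AX (q | b)) = {s : every successor in {m0, m1, m3, m4}} = {m1, m2, m4}
E[~b U AX (q | b)]: least fixpoint, start Z0 = Sat(AX (q | b)) = {m1, m2, m4}, add states in Sat(~b) with some successor in Z. Z1 = {m1, m2, m4, m5}; fixed.
Sat(E[~b U AX (q | b)]) = {m1, m2, m4, m5}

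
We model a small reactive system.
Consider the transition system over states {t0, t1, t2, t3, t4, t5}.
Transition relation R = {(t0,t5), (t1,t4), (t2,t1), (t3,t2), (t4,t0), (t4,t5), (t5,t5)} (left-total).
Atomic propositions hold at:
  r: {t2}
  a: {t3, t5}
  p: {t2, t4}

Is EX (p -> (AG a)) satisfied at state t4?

AG a: greatest fixpoint, start Z0 = {t3, t5}, keep only states in Sat with every successor in Z. Z1 = {t5}; fixed.
Sat(AG a) = {t5}
Sat(p -> (AG a)) = {t0, t1, t3, t5}
Sat(EX (p -> (AG a))) = {s : some successor in {t0, t1, t3, t5}} = {t0, t2, t4, t5}
t4 ∈ Sat(EX (p -> (AG a))) = {t0, t2, t4, t5}, so the formula holds at t4.

Yes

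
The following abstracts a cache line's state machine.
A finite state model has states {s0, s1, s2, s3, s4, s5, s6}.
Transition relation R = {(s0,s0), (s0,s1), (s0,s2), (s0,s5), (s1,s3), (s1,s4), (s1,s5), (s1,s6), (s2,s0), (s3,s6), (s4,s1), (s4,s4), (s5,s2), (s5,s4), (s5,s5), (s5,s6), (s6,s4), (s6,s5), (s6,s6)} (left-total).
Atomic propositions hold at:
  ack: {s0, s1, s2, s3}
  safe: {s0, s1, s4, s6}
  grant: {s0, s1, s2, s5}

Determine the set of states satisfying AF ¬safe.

{s2, s3, s5}

Sat(¬safe) = {s2, s3, s5}
AF ¬safe: least fixpoint, start Z0 = {s2, s3, s5}, add states with every successor in Z. Already a fixed point.
Sat(AF ¬safe) = {s2, s3, s5}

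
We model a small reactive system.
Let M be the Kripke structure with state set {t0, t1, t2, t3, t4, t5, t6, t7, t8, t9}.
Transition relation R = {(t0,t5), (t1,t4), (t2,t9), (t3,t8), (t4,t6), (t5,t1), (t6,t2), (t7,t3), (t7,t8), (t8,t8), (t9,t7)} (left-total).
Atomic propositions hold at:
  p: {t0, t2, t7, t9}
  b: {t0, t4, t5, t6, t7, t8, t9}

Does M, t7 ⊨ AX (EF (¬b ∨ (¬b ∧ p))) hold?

Sat(¬b) = {t1, t2, t3}
Sat(¬b ∧ p) = {t2}
Sat(¬b ∨ (¬b ∧ p)) = {t1, t2, t3}
EF (¬b ∨ (¬b ∧ p)): least fixpoint, start Z0 = {t1, t2, t3}, add states with some successor in Z. Z1 = {t1, t2, t3, t5, t6, t7}; Z2 = {t0, t1, t2, t3, t4, t5, t6, t7, t9}; fixed.
Sat(EF (¬b ∨ (¬b ∧ p))) = {t0, t1, t2, t3, t4, t5, t6, t7, t9}
Sat(AX (EF (¬b ∨ (¬b ∧ p)))) = {s : every successor in {t0, t1, t2, t3, t4, t5, t6, t7, t9}} = {t0, t1, t2, t4, t5, t6, t9}
t7 ∉ Sat(AX (EF (¬b ∨ (¬b ∧ p)))) = {t0, t1, t2, t4, t5, t6, t9}, so the formula does not hold at t7.

No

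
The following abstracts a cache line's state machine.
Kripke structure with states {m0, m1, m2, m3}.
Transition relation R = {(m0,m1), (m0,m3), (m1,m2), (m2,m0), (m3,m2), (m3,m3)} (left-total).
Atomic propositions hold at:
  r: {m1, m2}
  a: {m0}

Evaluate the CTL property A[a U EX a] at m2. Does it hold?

Sat(EX a) = {s : some successor in {m0}} = {m2}
A[a U EX a]: least fixpoint, start Z0 = Sat(EX a) = {m2}, add states in Sat(a) with every successor in Z. Already a fixed point.
Sat(A[a U EX a]) = {m2}
m2 ∈ Sat(A[a U EX a]) = {m2}, so the formula holds at m2.

Yes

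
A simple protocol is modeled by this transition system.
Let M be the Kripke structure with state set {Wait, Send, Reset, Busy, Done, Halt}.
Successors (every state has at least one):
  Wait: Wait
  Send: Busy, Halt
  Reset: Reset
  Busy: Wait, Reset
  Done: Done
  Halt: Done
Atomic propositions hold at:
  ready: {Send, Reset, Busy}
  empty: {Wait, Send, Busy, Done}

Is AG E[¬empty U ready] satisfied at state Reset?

Yes

Sat(¬empty) = {Reset, Halt}
E[¬empty U ready]: least fixpoint, start Z0 = Sat(ready) = {Send, Reset, Busy}, add states in Sat(¬empty) with some successor in Z. Already a fixed point.
Sat(E[¬empty U ready]) = {Send, Reset, Busy}
AG E[¬empty U ready]: greatest fixpoint, start Z0 = {Send, Reset, Busy}, keep only states in Sat with every successor in Z. Z1 = {Reset}; fixed.
Sat(AG E[¬empty U ready]) = {Reset}
Reset ∈ Sat(AG E[¬empty U ready]) = {Reset}, so the formula holds at Reset.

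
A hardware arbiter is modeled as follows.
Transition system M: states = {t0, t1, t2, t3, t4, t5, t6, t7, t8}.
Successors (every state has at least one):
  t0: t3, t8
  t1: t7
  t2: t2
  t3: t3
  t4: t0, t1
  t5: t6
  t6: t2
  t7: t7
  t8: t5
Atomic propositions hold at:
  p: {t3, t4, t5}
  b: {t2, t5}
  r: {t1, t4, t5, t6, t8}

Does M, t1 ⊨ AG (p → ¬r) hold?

Yes

Sat(¬r) = {t0, t2, t3, t7}
Sat(p → ¬r) = {t0, t1, t2, t3, t6, t7, t8}
AG (p → ¬r): greatest fixpoint, start Z0 = {t0, t1, t2, t3, t6, t7, t8}, keep only states in Sat with every successor in Z. Z1 = {t0, t1, t2, t3, t6, t7}; Z2 = {t1, t2, t3, t6, t7}; fixed.
Sat(AG (p → ¬r)) = {t1, t2, t3, t6, t7}
t1 ∈ Sat(AG (p → ¬r)) = {t1, t2, t3, t6, t7}, so the formula holds at t1.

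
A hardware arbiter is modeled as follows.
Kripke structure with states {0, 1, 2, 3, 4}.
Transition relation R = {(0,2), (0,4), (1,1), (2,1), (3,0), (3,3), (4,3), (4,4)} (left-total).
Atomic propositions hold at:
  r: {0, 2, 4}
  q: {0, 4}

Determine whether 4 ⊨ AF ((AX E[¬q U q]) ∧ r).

Yes

Sat(¬q) = {1, 2, 3}
E[¬q U q]: least fixpoint, start Z0 = Sat(q) = {0, 4}, add states in Sat(¬q) with some successor in Z. Z1 = {0, 3, 4}; fixed.
Sat(E[¬q U q]) = {0, 3, 4}
Sat(AX E[¬q U q]) = {s : every successor in {0, 3, 4}} = {3, 4}
Sat((AX E[¬q U q]) ∧ r) = {4}
AF ((AX E[¬q U q]) ∧ r): least fixpoint, start Z0 = {4}, add states with every successor in Z. Already a fixed point.
Sat(AF ((AX E[¬q U q]) ∧ r)) = {4}
4 ∈ Sat(AF ((AX E[¬q U q]) ∧ r)) = {4}, so the formula holds at 4.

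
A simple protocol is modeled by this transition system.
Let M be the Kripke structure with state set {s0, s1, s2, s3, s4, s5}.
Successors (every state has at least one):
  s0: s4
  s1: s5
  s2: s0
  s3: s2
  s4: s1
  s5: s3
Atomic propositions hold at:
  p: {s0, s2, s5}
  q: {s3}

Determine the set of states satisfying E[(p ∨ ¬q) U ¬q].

{s0, s1, s2, s4, s5}

Sat(¬q) = {s0, s1, s2, s4, s5}
Sat(p ∨ ¬q) = {s0, s1, s2, s4, s5}
E[(p ∨ ¬q) U ¬q]: least fixpoint, start Z0 = Sat(¬q) = {s0, s1, s2, s4, s5}, add states in Sat(p ∨ ¬q) with some successor in Z. Already a fixed point.
Sat(E[(p ∨ ¬q) U ¬q]) = {s0, s1, s2, s4, s5}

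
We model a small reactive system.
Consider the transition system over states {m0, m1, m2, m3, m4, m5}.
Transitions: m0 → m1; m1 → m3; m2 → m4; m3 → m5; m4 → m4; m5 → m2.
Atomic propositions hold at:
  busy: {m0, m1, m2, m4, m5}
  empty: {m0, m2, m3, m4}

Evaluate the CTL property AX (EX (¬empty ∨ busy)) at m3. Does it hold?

Yes

Sat(¬empty) = {m1, m5}
Sat(¬empty ∨ busy) = {m0, m1, m2, m4, m5}
Sat(EX (¬empty ∨ busy)) = {s : some successor in {m0, m1, m2, m4, m5}} = {m0, m2, m3, m4, m5}
Sat(AX (EX (¬empty ∨ busy))) = {s : every successor in {m0, m2, m3, m4, m5}} = {m1, m2, m3, m4, m5}
m3 ∈ Sat(AX (EX (¬empty ∨ busy))) = {m1, m2, m3, m4, m5}, so the formula holds at m3.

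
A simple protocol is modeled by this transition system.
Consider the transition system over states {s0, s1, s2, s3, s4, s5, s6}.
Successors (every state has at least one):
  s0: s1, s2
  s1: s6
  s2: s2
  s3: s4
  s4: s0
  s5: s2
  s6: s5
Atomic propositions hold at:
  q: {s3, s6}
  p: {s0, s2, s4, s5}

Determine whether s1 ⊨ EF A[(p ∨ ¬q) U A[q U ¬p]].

Yes

Sat(¬q) = {s0, s1, s2, s4, s5}
Sat(p ∨ ¬q) = {s0, s1, s2, s4, s5}
Sat(¬p) = {s1, s3, s6}
A[q U ¬p]: least fixpoint, start Z0 = Sat(¬p) = {s1, s3, s6}, add states in Sat(q) with every successor in Z. Already a fixed point.
Sat(A[q U ¬p]) = {s1, s3, s6}
A[(p ∨ ¬q) U A[q U ¬p]]: least fixpoint, start Z0 = Sat(A[q U ¬p]) = {s1, s3, s6}, add states in Sat(p ∨ ¬q) with every successor in Z. Already a fixed point.
Sat(A[(p ∨ ¬q) U A[q U ¬p]]) = {s1, s3, s6}
EF A[(p ∨ ¬q) U A[q U ¬p]]: least fixpoint, start Z0 = {s1, s3, s6}, add states with some successor in Z. Z1 = {s0, s1, s3, s6}; Z2 = {s0, s1, s3, s4, s6}; fixed.
Sat(EF A[(p ∨ ¬q) U A[q U ¬p]]) = {s0, s1, s3, s4, s6}
s1 ∈ Sat(EF A[(p ∨ ¬q) U A[q U ¬p]]) = {s0, s1, s3, s4, s6}, so the formula holds at s1.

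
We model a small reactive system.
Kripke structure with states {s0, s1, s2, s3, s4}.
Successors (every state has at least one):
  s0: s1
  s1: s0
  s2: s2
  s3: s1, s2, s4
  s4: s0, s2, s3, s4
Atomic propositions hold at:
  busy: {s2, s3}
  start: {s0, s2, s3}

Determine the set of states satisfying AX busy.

{s2}

Sat(AX busy) = {s : every successor in {s2, s3}} = {s2}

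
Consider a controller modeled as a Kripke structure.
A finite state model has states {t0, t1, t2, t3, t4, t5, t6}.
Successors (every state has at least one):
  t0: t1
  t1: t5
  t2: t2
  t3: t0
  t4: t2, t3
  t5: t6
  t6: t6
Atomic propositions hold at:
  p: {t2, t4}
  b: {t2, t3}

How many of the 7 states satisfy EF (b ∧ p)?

Sat(b ∧ p) = {t2}
EF (b ∧ p): least fixpoint, start Z0 = {t2}, add states with some successor in Z. Z1 = {t2, t4}; fixed.
Sat(EF (b ∧ p)) = {t2, t4}
|Sat(EF (b ∧ p))| = |{t2, t4}| = 2.

2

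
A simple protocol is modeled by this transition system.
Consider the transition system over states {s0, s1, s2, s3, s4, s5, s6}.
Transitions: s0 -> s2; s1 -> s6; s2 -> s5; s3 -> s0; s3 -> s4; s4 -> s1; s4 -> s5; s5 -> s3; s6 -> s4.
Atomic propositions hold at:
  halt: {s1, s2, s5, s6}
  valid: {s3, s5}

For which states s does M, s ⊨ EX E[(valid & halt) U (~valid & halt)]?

{s0, s1, s4}

Sat(valid & halt) = {s5}
Sat(~valid) = {s0, s1, s2, s4, s6}
Sat(~valid & halt) = {s1, s2, s6}
E[(valid & halt) U (~valid & halt)]: least fixpoint, start Z0 = Sat((~valid & halt)) = {s1, s2, s6}, add states in Sat(valid & halt) with some successor in Z. Already a fixed point.
Sat(E[(valid & halt) U (~valid & halt)]) = {s1, s2, s6}
Sat(EX E[(valid & halt) U (~valid & halt)]) = {s : some successor in {s1, s2, s6}} = {s0, s1, s4}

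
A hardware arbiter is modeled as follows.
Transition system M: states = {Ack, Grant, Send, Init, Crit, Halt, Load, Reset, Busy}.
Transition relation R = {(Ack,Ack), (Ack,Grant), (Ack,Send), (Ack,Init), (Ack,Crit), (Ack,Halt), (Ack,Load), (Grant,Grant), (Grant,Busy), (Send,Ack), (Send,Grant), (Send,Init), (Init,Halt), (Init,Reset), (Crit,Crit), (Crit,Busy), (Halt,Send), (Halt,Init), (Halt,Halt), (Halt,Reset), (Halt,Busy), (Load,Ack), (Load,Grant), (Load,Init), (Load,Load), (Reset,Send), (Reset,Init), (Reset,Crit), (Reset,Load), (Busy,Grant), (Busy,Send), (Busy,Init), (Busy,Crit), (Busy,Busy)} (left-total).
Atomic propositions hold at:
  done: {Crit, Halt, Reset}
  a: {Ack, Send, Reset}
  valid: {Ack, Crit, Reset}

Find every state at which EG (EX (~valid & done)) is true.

{Ack, Init, Halt}

Sat(~valid) = {Grant, Send, Init, Halt, Load, Busy}
Sat(~valid & done) = {Halt}
Sat(EX (~valid & done)) = {s : some successor in {Halt}} = {Ack, Init, Halt}
EG (EX (~valid & done)): greatest fixpoint, start Z0 = {Ack, Init, Halt}, keep only states in Sat with some successor in Z. Already a fixed point.
Sat(EG (EX (~valid & done))) = {Ack, Init, Halt}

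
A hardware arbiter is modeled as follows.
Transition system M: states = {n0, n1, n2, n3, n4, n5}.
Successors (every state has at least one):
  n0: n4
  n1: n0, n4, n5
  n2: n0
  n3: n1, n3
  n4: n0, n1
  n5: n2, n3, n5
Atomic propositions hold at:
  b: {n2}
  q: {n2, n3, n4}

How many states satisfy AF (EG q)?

EG q: greatest fixpoint, start Z0 = {n2, n3, n4}, keep only states in Sat with some successor in Z. Z1 = {n3}; fixed.
Sat(EG q) = {n3}
AF (EG q): least fixpoint, start Z0 = {n3}, add states with every successor in Z. Already a fixed point.
Sat(AF (EG q)) = {n3}
|Sat(AF (EG q))| = |{n3}| = 1.

1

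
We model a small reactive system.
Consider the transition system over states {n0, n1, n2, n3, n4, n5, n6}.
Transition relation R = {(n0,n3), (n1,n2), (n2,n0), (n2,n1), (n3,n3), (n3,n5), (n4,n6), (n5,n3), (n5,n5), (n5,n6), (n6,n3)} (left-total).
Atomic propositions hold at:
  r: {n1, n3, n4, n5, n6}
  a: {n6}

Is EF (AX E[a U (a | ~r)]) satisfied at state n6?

No

Sat(~r) = {n0, n2}
Sat(a | ~r) = {n0, n2, n6}
E[a U (a | ~r)]: least fixpoint, start Z0 = Sat((a | ~r)) = {n0, n2, n6}, add states in Sat(a) with some successor in Z. Already a fixed point.
Sat(E[a U (a | ~r)]) = {n0, n2, n6}
Sat(AX E[a U (a | ~r)]) = {s : every successor in {n0, n2, n6}} = {n1, n4}
EF (AX E[a U (a | ~r)]): least fixpoint, start Z0 = {n1, n4}, add states with some successor in Z. Z1 = {n1, n2, n4}; fixed.
Sat(EF (AX E[a U (a | ~r)])) = {n1, n2, n4}
n6 ∉ Sat(EF (AX E[a U (a | ~r)])) = {n1, n2, n4}, so the formula does not hold at n6.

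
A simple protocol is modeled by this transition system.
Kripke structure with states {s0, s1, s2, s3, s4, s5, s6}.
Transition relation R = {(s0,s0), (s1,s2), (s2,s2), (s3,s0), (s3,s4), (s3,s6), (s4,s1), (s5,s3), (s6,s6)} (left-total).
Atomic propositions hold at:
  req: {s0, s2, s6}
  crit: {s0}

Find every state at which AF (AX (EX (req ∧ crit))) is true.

Sat(req ∧ crit) = {s0}
Sat(EX (req ∧ crit)) = {s : some successor in {s0}} = {s0, s3}
Sat(AX (EX (req ∧ crit))) = {s : every successor in {s0, s3}} = {s0, s5}
AF (AX (EX (req ∧ crit))): least fixpoint, start Z0 = {s0, s5}, add states with every successor in Z. Already a fixed point.
Sat(AF (AX (EX (req ∧ crit)))) = {s0, s5}

{s0, s5}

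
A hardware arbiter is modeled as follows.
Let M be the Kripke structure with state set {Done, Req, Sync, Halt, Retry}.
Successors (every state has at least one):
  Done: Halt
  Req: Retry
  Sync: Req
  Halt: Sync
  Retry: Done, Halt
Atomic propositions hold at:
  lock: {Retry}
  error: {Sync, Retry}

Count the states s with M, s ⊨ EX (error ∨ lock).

Sat(error ∨ lock) = {Sync, Retry}
Sat(EX (error ∨ lock)) = {s : some successor in {Sync, Retry}} = {Req, Halt}
|Sat(EX (error ∨ lock))| = |{Req, Halt}| = 2.

2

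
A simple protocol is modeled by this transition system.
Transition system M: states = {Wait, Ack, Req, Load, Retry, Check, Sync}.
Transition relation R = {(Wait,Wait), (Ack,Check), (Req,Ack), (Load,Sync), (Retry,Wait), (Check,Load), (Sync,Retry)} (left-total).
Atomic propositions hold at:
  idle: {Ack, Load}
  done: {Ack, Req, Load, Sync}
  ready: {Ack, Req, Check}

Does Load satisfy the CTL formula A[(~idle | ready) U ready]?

No

Sat(~idle) = {Wait, Req, Retry, Check, Sync}
Sat(~idle | ready) = {Wait, Ack, Req, Retry, Check, Sync}
A[(~idle | ready) U ready]: least fixpoint, start Z0 = Sat(ready) = {Ack, Req, Check}, add states in Sat(~idle | ready) with every successor in Z. Already a fixed point.
Sat(A[(~idle | ready) U ready]) = {Ack, Req, Check}
Load ∉ Sat(A[(~idle | ready) U ready]) = {Ack, Req, Check}, so the formula does not hold at Load.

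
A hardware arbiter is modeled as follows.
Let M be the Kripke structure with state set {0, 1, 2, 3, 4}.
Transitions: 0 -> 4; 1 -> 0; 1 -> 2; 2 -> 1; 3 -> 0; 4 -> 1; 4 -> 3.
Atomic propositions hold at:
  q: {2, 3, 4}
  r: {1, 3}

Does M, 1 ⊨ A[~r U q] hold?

Sat(~r) = {0, 2, 4}
A[~r U q]: least fixpoint, start Z0 = Sat(q) = {2, 3, 4}, add states in Sat(~r) with every successor in Z. Z1 = {0, 2, 3, 4}; fixed.
Sat(A[~r U q]) = {0, 2, 3, 4}
1 ∉ Sat(A[~r U q]) = {0, 2, 3, 4}, so the formula does not hold at 1.

No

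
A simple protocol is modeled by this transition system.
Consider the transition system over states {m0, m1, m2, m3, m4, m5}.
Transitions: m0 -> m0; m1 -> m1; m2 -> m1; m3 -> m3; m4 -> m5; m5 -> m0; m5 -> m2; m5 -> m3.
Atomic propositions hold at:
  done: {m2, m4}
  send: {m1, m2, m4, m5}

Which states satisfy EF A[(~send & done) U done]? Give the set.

Sat(~send) = {m0, m3}
Sat(~send & done) = ∅
A[(~send & done) U done]: least fixpoint, start Z0 = Sat(done) = {m2, m4}, add states in Sat(~send & done) with every successor in Z. Already a fixed point.
Sat(A[(~send & done) U done]) = {m2, m4}
EF A[(~send & done) U done]: least fixpoint, start Z0 = {m2, m4}, add states with some successor in Z. Z1 = {m2, m4, m5}; fixed.
Sat(EF A[(~send & done) U done]) = {m2, m4, m5}

{m2, m4, m5}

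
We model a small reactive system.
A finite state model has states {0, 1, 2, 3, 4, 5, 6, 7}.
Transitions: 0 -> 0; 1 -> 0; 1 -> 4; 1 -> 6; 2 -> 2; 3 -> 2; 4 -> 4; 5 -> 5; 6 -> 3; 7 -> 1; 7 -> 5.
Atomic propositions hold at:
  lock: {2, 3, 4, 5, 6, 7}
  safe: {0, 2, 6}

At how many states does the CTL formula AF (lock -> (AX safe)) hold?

Sat(AX safe) = {s : every successor in {0, 2, 6}} = {0, 2, 3}
Sat(lock -> (AX safe)) = {0, 1, 2, 3}
AF (lock -> (AX safe)): least fixpoint, start Z0 = {0, 1, 2, 3}, add states with every successor in Z. Z1 = {0, 1, 2, 3, 6}; fixed.
Sat(AF (lock -> (AX safe))) = {0, 1, 2, 3, 6}
|Sat(AF (lock -> (AX safe)))| = |{0, 1, 2, 3, 6}| = 5.

5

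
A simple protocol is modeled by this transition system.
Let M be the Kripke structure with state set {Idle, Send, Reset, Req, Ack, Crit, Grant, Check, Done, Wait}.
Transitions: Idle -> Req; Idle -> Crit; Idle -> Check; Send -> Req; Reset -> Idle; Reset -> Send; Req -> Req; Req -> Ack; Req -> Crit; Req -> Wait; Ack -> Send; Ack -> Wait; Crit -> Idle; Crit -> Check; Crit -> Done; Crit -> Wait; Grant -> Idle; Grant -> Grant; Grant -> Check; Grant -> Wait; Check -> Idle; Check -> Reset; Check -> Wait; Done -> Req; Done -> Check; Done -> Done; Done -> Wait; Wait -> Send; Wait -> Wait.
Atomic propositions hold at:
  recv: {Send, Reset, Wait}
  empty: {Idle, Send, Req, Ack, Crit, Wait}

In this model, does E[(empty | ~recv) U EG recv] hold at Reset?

No

Sat(~recv) = {Idle, Req, Ack, Crit, Grant, Check, Done}
Sat(empty | ~recv) = {Idle, Send, Req, Ack, Crit, Grant, Check, Done, Wait}
EG recv: greatest fixpoint, start Z0 = {Send, Reset, Wait}, keep only states in Sat with some successor in Z. Z1 = {Reset, Wait}; Z2 = {Wait}; fixed.
Sat(EG recv) = {Wait}
E[(empty | ~recv) U EG recv]: least fixpoint, start Z0 = Sat(EG recv) = {Wait}, add states in Sat(empty | ~recv) with some successor in Z. Z1 = {Req, Ack, Crit, Grant, Check, Done, Wait}; Z2 = {Idle, Send, Req, Ack, Crit, Grant, Check, Done, Wait}; fixed.
Sat(E[(empty | ~recv) U EG recv]) = {Idle, Send, Req, Ack, Crit, Grant, Check, Done, Wait}
Reset ∉ Sat(E[(empty | ~recv) U EG recv]) = {Idle, Send, Req, Ack, Crit, Grant, Check, Done, Wait}, so the formula does not hold at Reset.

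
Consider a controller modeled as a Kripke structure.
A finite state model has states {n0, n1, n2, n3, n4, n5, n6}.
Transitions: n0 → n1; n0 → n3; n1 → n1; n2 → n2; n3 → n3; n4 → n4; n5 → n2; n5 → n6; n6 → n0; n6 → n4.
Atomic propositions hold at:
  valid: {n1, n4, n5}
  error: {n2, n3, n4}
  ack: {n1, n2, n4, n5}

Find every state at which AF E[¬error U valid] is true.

Sat(¬error) = {n0, n1, n5, n6}
E[¬error U valid]: least fixpoint, start Z0 = Sat(valid) = {n1, n4, n5}, add states in Sat(¬error) with some successor in Z. Z1 = {n0, n1, n4, n5, n6}; fixed.
Sat(E[¬error U valid]) = {n0, n1, n4, n5, n6}
AF E[¬error U valid]: least fixpoint, start Z0 = {n0, n1, n4, n5, n6}, add states with every successor in Z. Already a fixed point.
Sat(AF E[¬error U valid]) = {n0, n1, n4, n5, n6}

{n0, n1, n4, n5, n6}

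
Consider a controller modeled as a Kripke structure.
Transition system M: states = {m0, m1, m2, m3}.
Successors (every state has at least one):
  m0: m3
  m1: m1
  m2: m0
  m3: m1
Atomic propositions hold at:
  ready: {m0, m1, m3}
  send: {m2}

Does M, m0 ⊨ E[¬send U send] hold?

Sat(¬send) = {m0, m1, m3}
E[¬send U send]: least fixpoint, start Z0 = Sat(send) = {m2}, add states in Sat(¬send) with some successor in Z. Already a fixed point.
Sat(E[¬send U send]) = {m2}
m0 ∉ Sat(E[¬send U send]) = {m2}, so the formula does not hold at m0.

No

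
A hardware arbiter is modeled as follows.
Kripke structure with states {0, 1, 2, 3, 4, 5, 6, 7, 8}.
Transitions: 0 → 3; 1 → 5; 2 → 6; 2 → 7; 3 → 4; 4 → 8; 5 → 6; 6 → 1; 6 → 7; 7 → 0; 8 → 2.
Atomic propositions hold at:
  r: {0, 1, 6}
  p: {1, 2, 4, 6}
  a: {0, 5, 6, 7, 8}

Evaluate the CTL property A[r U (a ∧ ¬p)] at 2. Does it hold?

Sat(¬p) = {0, 3, 5, 7, 8}
Sat(a ∧ ¬p) = {0, 5, 7, 8}
A[r U (a ∧ ¬p)]: least fixpoint, start Z0 = Sat((a ∧ ¬p)) = {0, 5, 7, 8}, add states in Sat(r) with every successor in Z. Z1 = {0, 1, 5, 7, 8}; Z2 = {0, 1, 5, 6, 7, 8}; fixed.
Sat(A[r U (a ∧ ¬p)]) = {0, 1, 5, 6, 7, 8}
2 ∉ Sat(A[r U (a ∧ ¬p)]) = {0, 1, 5, 6, 7, 8}, so the formula does not hold at 2.

No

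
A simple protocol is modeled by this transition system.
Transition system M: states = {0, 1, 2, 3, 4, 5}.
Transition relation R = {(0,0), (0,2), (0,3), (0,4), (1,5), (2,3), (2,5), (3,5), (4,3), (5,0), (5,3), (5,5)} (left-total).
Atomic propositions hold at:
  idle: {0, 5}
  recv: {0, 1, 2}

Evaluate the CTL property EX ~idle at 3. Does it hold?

Sat(~idle) = {1, 2, 3, 4}
Sat(EX ~idle) = {s : some successor in {1, 2, 3, 4}} = {0, 2, 4, 5}
3 ∉ Sat(EX ~idle) = {0, 2, 4, 5}, so the formula does not hold at 3.

No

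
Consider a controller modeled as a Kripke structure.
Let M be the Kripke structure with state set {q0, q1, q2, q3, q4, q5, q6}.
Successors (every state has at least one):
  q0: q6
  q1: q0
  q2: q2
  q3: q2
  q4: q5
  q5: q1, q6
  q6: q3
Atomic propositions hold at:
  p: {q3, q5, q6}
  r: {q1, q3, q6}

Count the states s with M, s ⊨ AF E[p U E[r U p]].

6

E[r U p]: least fixpoint, start Z0 = Sat(p) = {q3, q5, q6}, add states in Sat(r) with some successor in Z. Already a fixed point.
Sat(E[r U p]) = {q3, q5, q6}
E[p U E[r U p]]: least fixpoint, start Z0 = Sat(E[r U p]) = {q3, q5, q6}, add states in Sat(p) with some successor in Z. Already a fixed point.
Sat(E[p U E[r U p]]) = {q3, q5, q6}
AF E[p U E[r U p]]: least fixpoint, start Z0 = {q3, q5, q6}, add states with every successor in Z. Z1 = {q0, q3, q4, q5, q6}; Z2 = {q0, q1, q3, q4, q5, q6}; fixed.
Sat(AF E[p U E[r U p]]) = {q0, q1, q3, q4, q5, q6}
|Sat(AF E[p U E[r U p]])| = |{q0, q1, q3, q4, q5, q6}| = 6.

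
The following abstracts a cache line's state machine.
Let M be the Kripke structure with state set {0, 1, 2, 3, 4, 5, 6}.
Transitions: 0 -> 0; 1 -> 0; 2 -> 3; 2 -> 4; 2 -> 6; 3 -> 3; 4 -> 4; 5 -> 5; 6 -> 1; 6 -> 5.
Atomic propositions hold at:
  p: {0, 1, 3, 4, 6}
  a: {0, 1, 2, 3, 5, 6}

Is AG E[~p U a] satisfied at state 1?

Yes

Sat(~p) = {2, 5}
E[~p U a]: least fixpoint, start Z0 = Sat(a) = {0, 1, 2, 3, 5, 6}, add states in Sat(~p) with some successor in Z. Already a fixed point.
Sat(E[~p U a]) = {0, 1, 2, 3, 5, 6}
AG E[~p U a]: greatest fixpoint, start Z0 = {0, 1, 2, 3, 5, 6}, keep only states in Sat with every successor in Z. Z1 = {0, 1, 3, 5, 6}; fixed.
Sat(AG E[~p U a]) = {0, 1, 3, 5, 6}
1 ∈ Sat(AG E[~p U a]) = {0, 1, 3, 5, 6}, so the formula holds at 1.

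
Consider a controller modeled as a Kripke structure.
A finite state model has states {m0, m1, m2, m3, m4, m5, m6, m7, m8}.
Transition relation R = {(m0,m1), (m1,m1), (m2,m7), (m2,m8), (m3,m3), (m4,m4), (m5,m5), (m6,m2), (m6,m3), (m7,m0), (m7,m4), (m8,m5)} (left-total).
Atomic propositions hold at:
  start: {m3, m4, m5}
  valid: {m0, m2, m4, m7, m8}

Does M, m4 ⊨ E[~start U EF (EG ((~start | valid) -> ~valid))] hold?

Sat(~start) = {m0, m1, m2, m6, m7, m8}
Sat(~start | valid) = {m0, m1, m2, m4, m6, m7, m8}
Sat(~valid) = {m1, m3, m5, m6}
Sat((~start | valid) -> ~valid) = {m1, m3, m5, m6}
EG ((~start | valid) -> ~valid): greatest fixpoint, start Z0 = {m1, m3, m5, m6}, keep only states in Sat with some successor in Z. Already a fixed point.
Sat(EG ((~start | valid) -> ~valid)) = {m1, m3, m5, m6}
EF (EG ((~start | valid) -> ~valid)): least fixpoint, start Z0 = {m1, m3, m5, m6}, add states with some successor in Z. Z1 = {m0, m1, m3, m5, m6, m8}; Z2 = {m0, m1, m2, m3, m5, m6, m7, m8}; fixed.
Sat(EF (EG ((~start | valid) -> ~valid))) = {m0, m1, m2, m3, m5, m6, m7, m8}
E[~start U EF (EG ((~start | valid) -> ~valid))]: least fixpoint, start Z0 = Sat(EF (EG ((~start | valid) -> ~valid))) = {m0, m1, m2, m3, m5, m6, m7, m8}, add states in Sat(~start) with some successor in Z. Already a fixed point.
Sat(E[~start U EF (EG ((~start | valid) -> ~valid))]) = {m0, m1, m2, m3, m5, m6, m7, m8}
m4 ∉ Sat(E[~start U EF (EG ((~start | valid) -> ~valid))]) = {m0, m1, m2, m3, m5, m6, m7, m8}, so the formula does not hold at m4.

No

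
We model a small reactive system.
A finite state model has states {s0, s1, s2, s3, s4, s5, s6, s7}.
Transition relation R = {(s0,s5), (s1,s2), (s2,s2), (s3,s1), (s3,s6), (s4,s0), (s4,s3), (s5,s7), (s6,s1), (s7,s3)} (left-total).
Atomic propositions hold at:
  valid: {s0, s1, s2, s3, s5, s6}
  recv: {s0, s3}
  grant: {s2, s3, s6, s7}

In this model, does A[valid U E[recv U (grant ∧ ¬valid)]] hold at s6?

Sat(¬valid) = {s4, s7}
Sat(grant ∧ ¬valid) = {s7}
E[recv U (grant ∧ ¬valid)]: least fixpoint, start Z0 = Sat((grant ∧ ¬valid)) = {s7}, add states in Sat(recv) with some successor in Z. Already a fixed point.
Sat(E[recv U (grant ∧ ¬valid)]) = {s7}
A[valid U E[recv U (grant ∧ ¬valid)]]: least fixpoint, start Z0 = Sat(E[recv U (grant ∧ ¬valid)]) = {s7}, add states in Sat(valid) with every successor in Z. Z1 = {s5, s7}; Z2 = {s0, s5, s7}; fixed.
Sat(A[valid U E[recv U (grant ∧ ¬valid)]]) = {s0, s5, s7}
s6 ∉ Sat(A[valid U E[recv U (grant ∧ ¬valid)]]) = {s0, s5, s7}, so the formula does not hold at s6.

No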